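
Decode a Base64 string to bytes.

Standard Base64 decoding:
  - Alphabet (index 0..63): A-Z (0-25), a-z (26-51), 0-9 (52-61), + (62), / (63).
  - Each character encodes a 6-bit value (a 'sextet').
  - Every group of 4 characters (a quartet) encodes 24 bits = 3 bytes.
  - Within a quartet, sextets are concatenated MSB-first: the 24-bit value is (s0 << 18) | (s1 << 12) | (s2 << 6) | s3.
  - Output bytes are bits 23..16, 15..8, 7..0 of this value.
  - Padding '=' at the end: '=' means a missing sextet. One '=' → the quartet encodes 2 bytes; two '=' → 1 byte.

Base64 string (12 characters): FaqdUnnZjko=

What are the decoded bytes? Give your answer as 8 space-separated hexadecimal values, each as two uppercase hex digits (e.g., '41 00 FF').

After char 0 ('F'=5): chars_in_quartet=1 acc=0x5 bytes_emitted=0
After char 1 ('a'=26): chars_in_quartet=2 acc=0x15A bytes_emitted=0
After char 2 ('q'=42): chars_in_quartet=3 acc=0x56AA bytes_emitted=0
After char 3 ('d'=29): chars_in_quartet=4 acc=0x15AA9D -> emit 15 AA 9D, reset; bytes_emitted=3
After char 4 ('U'=20): chars_in_quartet=1 acc=0x14 bytes_emitted=3
After char 5 ('n'=39): chars_in_quartet=2 acc=0x527 bytes_emitted=3
After char 6 ('n'=39): chars_in_quartet=3 acc=0x149E7 bytes_emitted=3
After char 7 ('Z'=25): chars_in_quartet=4 acc=0x5279D9 -> emit 52 79 D9, reset; bytes_emitted=6
After char 8 ('j'=35): chars_in_quartet=1 acc=0x23 bytes_emitted=6
After char 9 ('k'=36): chars_in_quartet=2 acc=0x8E4 bytes_emitted=6
After char 10 ('o'=40): chars_in_quartet=3 acc=0x23928 bytes_emitted=6
Padding '=': partial quartet acc=0x23928 -> emit 8E 4A; bytes_emitted=8

Answer: 15 AA 9D 52 79 D9 8E 4A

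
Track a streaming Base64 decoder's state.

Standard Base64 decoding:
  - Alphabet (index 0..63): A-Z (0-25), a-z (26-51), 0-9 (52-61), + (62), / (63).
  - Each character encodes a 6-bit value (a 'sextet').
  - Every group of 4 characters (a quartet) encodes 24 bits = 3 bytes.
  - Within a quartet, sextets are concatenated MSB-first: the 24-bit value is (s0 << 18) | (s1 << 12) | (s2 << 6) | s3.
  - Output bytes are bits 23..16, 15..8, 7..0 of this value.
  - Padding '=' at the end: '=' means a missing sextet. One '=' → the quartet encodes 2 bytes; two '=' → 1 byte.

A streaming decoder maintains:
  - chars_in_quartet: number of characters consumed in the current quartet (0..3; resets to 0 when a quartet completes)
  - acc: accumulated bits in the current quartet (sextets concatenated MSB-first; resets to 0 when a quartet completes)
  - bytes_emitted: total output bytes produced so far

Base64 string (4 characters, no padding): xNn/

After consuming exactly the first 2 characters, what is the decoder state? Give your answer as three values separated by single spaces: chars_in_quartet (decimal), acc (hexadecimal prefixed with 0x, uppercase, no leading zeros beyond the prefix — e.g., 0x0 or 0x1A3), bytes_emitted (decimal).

After char 0 ('x'=49): chars_in_quartet=1 acc=0x31 bytes_emitted=0
After char 1 ('N'=13): chars_in_quartet=2 acc=0xC4D bytes_emitted=0

Answer: 2 0xC4D 0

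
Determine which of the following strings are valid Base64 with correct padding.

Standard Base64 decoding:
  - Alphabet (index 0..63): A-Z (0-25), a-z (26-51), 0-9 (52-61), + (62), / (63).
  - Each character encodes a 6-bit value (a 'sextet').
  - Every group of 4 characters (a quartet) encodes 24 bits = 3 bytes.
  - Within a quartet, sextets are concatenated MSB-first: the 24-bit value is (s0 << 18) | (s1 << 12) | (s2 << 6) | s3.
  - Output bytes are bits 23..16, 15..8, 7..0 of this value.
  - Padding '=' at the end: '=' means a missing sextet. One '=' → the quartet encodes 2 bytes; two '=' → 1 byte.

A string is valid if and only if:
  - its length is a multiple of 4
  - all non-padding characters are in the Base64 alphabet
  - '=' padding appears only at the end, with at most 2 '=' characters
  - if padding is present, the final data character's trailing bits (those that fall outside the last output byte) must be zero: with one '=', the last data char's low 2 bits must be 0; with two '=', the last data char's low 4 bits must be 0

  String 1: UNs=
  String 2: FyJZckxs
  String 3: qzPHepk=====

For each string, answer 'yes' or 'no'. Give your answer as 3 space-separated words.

String 1: 'UNs=' → valid
String 2: 'FyJZckxs' → valid
String 3: 'qzPHepk=====' → invalid (5 pad chars (max 2))

Answer: yes yes no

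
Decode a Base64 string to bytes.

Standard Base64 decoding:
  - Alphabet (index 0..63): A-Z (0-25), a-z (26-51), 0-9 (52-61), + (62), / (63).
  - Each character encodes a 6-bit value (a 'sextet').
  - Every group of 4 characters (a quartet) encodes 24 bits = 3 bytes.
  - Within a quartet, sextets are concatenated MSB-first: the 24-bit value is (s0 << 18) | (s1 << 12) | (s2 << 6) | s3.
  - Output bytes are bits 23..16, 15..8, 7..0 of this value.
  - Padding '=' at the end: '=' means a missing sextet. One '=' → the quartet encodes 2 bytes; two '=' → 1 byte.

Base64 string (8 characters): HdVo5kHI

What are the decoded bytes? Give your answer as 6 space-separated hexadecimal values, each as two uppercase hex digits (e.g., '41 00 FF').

After char 0 ('H'=7): chars_in_quartet=1 acc=0x7 bytes_emitted=0
After char 1 ('d'=29): chars_in_quartet=2 acc=0x1DD bytes_emitted=0
After char 2 ('V'=21): chars_in_quartet=3 acc=0x7755 bytes_emitted=0
After char 3 ('o'=40): chars_in_quartet=4 acc=0x1DD568 -> emit 1D D5 68, reset; bytes_emitted=3
After char 4 ('5'=57): chars_in_quartet=1 acc=0x39 bytes_emitted=3
After char 5 ('k'=36): chars_in_quartet=2 acc=0xE64 bytes_emitted=3
After char 6 ('H'=7): chars_in_quartet=3 acc=0x39907 bytes_emitted=3
After char 7 ('I'=8): chars_in_quartet=4 acc=0xE641C8 -> emit E6 41 C8, reset; bytes_emitted=6

Answer: 1D D5 68 E6 41 C8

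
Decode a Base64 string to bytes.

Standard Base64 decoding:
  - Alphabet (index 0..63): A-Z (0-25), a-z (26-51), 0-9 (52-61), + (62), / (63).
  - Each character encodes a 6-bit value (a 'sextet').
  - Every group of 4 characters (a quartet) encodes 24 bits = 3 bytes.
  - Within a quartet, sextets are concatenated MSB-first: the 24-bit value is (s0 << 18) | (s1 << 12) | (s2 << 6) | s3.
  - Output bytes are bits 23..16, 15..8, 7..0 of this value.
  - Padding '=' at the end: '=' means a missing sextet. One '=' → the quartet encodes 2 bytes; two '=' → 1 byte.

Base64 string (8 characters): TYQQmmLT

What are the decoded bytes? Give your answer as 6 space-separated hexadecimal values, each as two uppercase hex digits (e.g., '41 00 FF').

After char 0 ('T'=19): chars_in_quartet=1 acc=0x13 bytes_emitted=0
After char 1 ('Y'=24): chars_in_quartet=2 acc=0x4D8 bytes_emitted=0
After char 2 ('Q'=16): chars_in_quartet=3 acc=0x13610 bytes_emitted=0
After char 3 ('Q'=16): chars_in_quartet=4 acc=0x4D8410 -> emit 4D 84 10, reset; bytes_emitted=3
After char 4 ('m'=38): chars_in_quartet=1 acc=0x26 bytes_emitted=3
After char 5 ('m'=38): chars_in_quartet=2 acc=0x9A6 bytes_emitted=3
After char 6 ('L'=11): chars_in_quartet=3 acc=0x2698B bytes_emitted=3
After char 7 ('T'=19): chars_in_quartet=4 acc=0x9A62D3 -> emit 9A 62 D3, reset; bytes_emitted=6

Answer: 4D 84 10 9A 62 D3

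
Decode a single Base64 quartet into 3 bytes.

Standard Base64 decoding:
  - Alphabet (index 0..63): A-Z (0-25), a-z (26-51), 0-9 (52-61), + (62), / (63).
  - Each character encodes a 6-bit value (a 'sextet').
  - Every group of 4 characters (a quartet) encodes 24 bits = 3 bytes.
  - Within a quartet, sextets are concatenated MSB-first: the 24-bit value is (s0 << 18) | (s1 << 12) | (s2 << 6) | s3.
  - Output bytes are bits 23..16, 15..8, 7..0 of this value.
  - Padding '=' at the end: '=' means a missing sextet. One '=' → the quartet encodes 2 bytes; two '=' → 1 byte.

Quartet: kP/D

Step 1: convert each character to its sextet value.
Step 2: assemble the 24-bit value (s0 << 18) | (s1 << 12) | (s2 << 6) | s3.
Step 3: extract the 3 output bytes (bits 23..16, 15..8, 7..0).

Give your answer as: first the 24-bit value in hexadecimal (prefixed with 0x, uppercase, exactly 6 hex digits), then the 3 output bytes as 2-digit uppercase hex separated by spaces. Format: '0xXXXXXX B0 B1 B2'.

Answer: 0x90FFC3 90 FF C3

Derivation:
Sextets: k=36, P=15, /=63, D=3
24-bit: (36<<18) | (15<<12) | (63<<6) | 3
      = 0x900000 | 0x00F000 | 0x000FC0 | 0x000003
      = 0x90FFC3
Bytes: (v>>16)&0xFF=90, (v>>8)&0xFF=FF, v&0xFF=C3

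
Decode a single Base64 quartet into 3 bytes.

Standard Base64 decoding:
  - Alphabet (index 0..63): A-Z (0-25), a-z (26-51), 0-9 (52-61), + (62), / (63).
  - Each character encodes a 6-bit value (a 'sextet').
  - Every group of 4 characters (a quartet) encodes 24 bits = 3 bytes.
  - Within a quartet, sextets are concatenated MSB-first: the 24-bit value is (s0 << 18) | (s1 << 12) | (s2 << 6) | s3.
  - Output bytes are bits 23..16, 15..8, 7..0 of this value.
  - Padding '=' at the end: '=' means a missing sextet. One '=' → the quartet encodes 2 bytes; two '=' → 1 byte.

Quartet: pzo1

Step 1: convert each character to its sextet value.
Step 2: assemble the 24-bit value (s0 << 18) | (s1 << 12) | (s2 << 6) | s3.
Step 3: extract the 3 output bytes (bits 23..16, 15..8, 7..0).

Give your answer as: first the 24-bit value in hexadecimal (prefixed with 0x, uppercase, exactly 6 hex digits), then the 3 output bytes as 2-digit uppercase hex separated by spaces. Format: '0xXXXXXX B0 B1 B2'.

Answer: 0xA73A35 A7 3A 35

Derivation:
Sextets: p=41, z=51, o=40, 1=53
24-bit: (41<<18) | (51<<12) | (40<<6) | 53
      = 0xA40000 | 0x033000 | 0x000A00 | 0x000035
      = 0xA73A35
Bytes: (v>>16)&0xFF=A7, (v>>8)&0xFF=3A, v&0xFF=35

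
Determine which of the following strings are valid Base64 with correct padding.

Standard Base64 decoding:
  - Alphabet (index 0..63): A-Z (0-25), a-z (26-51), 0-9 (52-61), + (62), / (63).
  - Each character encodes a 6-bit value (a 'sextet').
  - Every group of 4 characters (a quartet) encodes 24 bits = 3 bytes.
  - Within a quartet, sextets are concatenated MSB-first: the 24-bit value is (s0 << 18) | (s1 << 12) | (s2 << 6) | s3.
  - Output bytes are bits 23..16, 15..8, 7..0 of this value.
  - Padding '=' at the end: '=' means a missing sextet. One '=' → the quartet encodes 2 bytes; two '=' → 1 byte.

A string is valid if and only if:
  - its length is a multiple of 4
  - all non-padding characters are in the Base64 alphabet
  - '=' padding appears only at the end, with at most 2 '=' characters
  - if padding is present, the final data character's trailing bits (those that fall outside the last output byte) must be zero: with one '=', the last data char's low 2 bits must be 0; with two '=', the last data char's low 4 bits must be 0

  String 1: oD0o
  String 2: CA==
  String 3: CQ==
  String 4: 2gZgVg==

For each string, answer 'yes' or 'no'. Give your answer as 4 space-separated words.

Answer: yes yes yes yes

Derivation:
String 1: 'oD0o' → valid
String 2: 'CA==' → valid
String 3: 'CQ==' → valid
String 4: '2gZgVg==' → valid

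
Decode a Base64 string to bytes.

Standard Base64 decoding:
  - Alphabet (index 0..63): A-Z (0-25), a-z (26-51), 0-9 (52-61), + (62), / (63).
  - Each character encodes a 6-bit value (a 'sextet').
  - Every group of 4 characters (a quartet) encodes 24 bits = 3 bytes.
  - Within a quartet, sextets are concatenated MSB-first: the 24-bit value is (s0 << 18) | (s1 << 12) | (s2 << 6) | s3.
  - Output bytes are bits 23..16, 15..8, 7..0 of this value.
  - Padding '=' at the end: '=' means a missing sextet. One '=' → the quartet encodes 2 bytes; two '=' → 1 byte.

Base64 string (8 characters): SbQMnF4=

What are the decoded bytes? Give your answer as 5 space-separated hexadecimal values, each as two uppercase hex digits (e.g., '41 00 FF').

After char 0 ('S'=18): chars_in_quartet=1 acc=0x12 bytes_emitted=0
After char 1 ('b'=27): chars_in_quartet=2 acc=0x49B bytes_emitted=0
After char 2 ('Q'=16): chars_in_quartet=3 acc=0x126D0 bytes_emitted=0
After char 3 ('M'=12): chars_in_quartet=4 acc=0x49B40C -> emit 49 B4 0C, reset; bytes_emitted=3
After char 4 ('n'=39): chars_in_quartet=1 acc=0x27 bytes_emitted=3
After char 5 ('F'=5): chars_in_quartet=2 acc=0x9C5 bytes_emitted=3
After char 6 ('4'=56): chars_in_quartet=3 acc=0x27178 bytes_emitted=3
Padding '=': partial quartet acc=0x27178 -> emit 9C 5E; bytes_emitted=5

Answer: 49 B4 0C 9C 5E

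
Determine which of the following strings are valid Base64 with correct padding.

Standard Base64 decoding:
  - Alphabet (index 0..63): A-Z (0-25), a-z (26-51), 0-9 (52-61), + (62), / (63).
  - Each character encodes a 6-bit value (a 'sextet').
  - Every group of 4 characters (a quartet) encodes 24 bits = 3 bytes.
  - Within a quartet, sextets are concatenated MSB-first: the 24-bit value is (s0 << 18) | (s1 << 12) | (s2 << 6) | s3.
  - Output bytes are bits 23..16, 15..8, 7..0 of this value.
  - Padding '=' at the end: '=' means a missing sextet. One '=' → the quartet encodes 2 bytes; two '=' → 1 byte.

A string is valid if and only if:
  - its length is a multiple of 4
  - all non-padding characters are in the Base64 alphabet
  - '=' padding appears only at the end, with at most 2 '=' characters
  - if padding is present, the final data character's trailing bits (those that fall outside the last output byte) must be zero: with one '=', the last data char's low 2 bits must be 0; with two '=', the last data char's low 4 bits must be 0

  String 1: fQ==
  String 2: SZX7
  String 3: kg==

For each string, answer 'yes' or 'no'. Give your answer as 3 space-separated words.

String 1: 'fQ==' → valid
String 2: 'SZX7' → valid
String 3: 'kg==' → valid

Answer: yes yes yes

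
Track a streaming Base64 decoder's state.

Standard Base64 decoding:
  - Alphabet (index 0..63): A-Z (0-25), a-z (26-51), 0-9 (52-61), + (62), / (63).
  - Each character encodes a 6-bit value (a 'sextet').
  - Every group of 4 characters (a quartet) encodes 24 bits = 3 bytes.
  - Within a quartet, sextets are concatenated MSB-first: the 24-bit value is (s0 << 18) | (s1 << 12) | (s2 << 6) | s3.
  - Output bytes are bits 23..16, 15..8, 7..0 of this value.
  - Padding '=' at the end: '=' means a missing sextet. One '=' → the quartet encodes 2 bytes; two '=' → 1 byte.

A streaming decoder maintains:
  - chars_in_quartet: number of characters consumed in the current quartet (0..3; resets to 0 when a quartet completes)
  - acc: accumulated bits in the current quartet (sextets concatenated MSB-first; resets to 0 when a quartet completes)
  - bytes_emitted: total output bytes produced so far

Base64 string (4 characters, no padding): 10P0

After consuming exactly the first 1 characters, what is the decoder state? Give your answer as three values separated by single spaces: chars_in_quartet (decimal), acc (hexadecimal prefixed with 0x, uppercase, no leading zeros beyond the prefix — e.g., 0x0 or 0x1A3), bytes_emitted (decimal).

After char 0 ('1'=53): chars_in_quartet=1 acc=0x35 bytes_emitted=0

Answer: 1 0x35 0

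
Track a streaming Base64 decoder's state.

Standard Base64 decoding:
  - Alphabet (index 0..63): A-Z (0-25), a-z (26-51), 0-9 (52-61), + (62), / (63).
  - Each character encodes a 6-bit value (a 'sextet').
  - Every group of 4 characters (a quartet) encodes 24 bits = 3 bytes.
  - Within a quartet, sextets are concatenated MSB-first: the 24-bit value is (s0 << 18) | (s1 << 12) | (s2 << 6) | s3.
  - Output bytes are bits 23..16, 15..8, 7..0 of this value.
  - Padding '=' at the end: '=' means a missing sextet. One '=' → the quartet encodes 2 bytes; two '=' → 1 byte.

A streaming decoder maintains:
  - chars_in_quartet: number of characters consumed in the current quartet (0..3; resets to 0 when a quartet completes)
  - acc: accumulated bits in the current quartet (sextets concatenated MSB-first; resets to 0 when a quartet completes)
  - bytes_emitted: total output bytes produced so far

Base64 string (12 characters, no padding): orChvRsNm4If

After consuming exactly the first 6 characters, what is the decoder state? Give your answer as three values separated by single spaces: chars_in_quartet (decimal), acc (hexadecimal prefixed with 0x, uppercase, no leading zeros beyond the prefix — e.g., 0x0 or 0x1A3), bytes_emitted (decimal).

Answer: 2 0xBD1 3

Derivation:
After char 0 ('o'=40): chars_in_quartet=1 acc=0x28 bytes_emitted=0
After char 1 ('r'=43): chars_in_quartet=2 acc=0xA2B bytes_emitted=0
After char 2 ('C'=2): chars_in_quartet=3 acc=0x28AC2 bytes_emitted=0
After char 3 ('h'=33): chars_in_quartet=4 acc=0xA2B0A1 -> emit A2 B0 A1, reset; bytes_emitted=3
After char 4 ('v'=47): chars_in_quartet=1 acc=0x2F bytes_emitted=3
After char 5 ('R'=17): chars_in_quartet=2 acc=0xBD1 bytes_emitted=3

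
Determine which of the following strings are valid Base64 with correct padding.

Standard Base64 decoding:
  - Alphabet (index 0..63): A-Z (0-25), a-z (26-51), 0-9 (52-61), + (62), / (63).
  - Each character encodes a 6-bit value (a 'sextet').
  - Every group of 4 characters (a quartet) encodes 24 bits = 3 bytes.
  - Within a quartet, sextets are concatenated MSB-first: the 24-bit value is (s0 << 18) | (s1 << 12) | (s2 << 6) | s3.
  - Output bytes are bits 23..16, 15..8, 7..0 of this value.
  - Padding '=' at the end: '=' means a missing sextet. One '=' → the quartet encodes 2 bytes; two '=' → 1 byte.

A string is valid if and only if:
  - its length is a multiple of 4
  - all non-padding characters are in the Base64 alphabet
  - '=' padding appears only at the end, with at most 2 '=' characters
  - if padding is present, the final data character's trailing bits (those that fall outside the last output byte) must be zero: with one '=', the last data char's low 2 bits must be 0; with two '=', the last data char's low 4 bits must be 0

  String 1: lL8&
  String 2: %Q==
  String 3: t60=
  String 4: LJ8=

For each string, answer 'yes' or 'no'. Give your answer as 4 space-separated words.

Answer: no no yes yes

Derivation:
String 1: 'lL8&' → invalid (bad char(s): ['&'])
String 2: '%Q==' → invalid (bad char(s): ['%'])
String 3: 't60=' → valid
String 4: 'LJ8=' → valid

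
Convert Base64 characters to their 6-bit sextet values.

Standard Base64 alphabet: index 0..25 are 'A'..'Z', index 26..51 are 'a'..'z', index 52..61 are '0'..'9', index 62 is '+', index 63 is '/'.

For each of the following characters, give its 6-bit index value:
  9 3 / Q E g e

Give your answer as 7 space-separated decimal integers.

Answer: 61 55 63 16 4 32 30

Derivation:
'9': 0..9 range, 52 + ord('9') − ord('0') = 61
'3': 0..9 range, 52 + ord('3') − ord('0') = 55
'/': index 63
'Q': A..Z range, ord('Q') − ord('A') = 16
'E': A..Z range, ord('E') − ord('A') = 4
'g': a..z range, 26 + ord('g') − ord('a') = 32
'e': a..z range, 26 + ord('e') − ord('a') = 30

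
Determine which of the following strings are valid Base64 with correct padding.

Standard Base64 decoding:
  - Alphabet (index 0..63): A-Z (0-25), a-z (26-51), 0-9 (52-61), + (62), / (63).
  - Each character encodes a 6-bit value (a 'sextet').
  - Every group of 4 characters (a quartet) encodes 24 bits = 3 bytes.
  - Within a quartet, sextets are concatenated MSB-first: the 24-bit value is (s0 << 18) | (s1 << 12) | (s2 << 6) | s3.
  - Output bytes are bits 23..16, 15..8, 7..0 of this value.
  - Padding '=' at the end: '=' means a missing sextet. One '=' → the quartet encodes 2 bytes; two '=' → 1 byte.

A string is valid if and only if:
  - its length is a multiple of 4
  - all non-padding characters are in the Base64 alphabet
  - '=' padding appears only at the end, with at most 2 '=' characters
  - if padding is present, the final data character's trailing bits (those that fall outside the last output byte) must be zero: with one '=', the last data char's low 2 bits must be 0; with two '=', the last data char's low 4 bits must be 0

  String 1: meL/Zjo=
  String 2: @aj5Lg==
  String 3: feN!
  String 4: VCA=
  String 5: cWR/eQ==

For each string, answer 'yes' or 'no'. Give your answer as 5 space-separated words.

Answer: yes no no yes yes

Derivation:
String 1: 'meL/Zjo=' → valid
String 2: '@aj5Lg==' → invalid (bad char(s): ['@'])
String 3: 'feN!' → invalid (bad char(s): ['!'])
String 4: 'VCA=' → valid
String 5: 'cWR/eQ==' → valid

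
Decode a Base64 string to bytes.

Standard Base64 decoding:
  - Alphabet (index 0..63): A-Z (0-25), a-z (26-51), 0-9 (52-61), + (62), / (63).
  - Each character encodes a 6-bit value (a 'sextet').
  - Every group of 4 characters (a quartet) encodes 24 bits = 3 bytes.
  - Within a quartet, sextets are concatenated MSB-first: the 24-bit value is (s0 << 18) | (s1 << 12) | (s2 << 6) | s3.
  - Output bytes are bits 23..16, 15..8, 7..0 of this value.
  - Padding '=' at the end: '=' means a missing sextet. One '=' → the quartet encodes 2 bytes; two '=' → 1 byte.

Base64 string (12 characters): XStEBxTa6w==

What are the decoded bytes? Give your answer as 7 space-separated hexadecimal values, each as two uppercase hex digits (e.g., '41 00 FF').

After char 0 ('X'=23): chars_in_quartet=1 acc=0x17 bytes_emitted=0
After char 1 ('S'=18): chars_in_quartet=2 acc=0x5D2 bytes_emitted=0
After char 2 ('t'=45): chars_in_quartet=3 acc=0x174AD bytes_emitted=0
After char 3 ('E'=4): chars_in_quartet=4 acc=0x5D2B44 -> emit 5D 2B 44, reset; bytes_emitted=3
After char 4 ('B'=1): chars_in_quartet=1 acc=0x1 bytes_emitted=3
After char 5 ('x'=49): chars_in_quartet=2 acc=0x71 bytes_emitted=3
After char 6 ('T'=19): chars_in_quartet=3 acc=0x1C53 bytes_emitted=3
After char 7 ('a'=26): chars_in_quartet=4 acc=0x714DA -> emit 07 14 DA, reset; bytes_emitted=6
After char 8 ('6'=58): chars_in_quartet=1 acc=0x3A bytes_emitted=6
After char 9 ('w'=48): chars_in_quartet=2 acc=0xEB0 bytes_emitted=6
Padding '==': partial quartet acc=0xEB0 -> emit EB; bytes_emitted=7

Answer: 5D 2B 44 07 14 DA EB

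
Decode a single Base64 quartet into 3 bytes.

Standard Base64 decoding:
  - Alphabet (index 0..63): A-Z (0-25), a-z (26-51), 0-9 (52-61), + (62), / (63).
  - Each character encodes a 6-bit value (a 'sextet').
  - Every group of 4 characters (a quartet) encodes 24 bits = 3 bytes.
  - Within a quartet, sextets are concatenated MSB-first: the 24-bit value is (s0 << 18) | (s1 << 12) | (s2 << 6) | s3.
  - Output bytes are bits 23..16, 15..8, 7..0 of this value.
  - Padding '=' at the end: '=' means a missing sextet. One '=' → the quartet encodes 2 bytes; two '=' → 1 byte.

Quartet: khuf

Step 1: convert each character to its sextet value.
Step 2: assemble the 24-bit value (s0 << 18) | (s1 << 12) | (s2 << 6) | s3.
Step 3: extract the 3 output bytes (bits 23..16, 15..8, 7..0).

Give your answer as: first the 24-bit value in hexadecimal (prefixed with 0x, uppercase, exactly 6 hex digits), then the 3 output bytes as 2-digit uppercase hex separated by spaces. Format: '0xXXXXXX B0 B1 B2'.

Sextets: k=36, h=33, u=46, f=31
24-bit: (36<<18) | (33<<12) | (46<<6) | 31
      = 0x900000 | 0x021000 | 0x000B80 | 0x00001F
      = 0x921B9F
Bytes: (v>>16)&0xFF=92, (v>>8)&0xFF=1B, v&0xFF=9F

Answer: 0x921B9F 92 1B 9F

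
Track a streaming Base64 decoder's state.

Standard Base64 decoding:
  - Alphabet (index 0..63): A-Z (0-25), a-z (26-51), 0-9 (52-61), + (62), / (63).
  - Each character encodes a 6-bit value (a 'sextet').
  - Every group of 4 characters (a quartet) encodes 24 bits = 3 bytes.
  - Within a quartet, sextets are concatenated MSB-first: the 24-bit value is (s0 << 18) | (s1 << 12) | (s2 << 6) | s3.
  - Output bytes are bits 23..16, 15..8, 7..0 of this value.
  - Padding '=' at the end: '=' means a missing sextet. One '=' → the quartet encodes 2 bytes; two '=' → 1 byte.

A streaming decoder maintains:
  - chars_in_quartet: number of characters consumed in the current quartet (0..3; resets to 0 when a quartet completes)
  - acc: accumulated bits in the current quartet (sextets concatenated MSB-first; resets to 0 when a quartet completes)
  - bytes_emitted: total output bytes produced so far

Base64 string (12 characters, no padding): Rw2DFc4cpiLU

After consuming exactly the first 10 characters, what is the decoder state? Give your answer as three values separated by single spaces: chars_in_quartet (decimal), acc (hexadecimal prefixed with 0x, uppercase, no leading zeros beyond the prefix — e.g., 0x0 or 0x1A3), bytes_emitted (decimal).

Answer: 2 0xA62 6

Derivation:
After char 0 ('R'=17): chars_in_quartet=1 acc=0x11 bytes_emitted=0
After char 1 ('w'=48): chars_in_quartet=2 acc=0x470 bytes_emitted=0
After char 2 ('2'=54): chars_in_quartet=3 acc=0x11C36 bytes_emitted=0
After char 3 ('D'=3): chars_in_quartet=4 acc=0x470D83 -> emit 47 0D 83, reset; bytes_emitted=3
After char 4 ('F'=5): chars_in_quartet=1 acc=0x5 bytes_emitted=3
After char 5 ('c'=28): chars_in_quartet=2 acc=0x15C bytes_emitted=3
After char 6 ('4'=56): chars_in_quartet=3 acc=0x5738 bytes_emitted=3
After char 7 ('c'=28): chars_in_quartet=4 acc=0x15CE1C -> emit 15 CE 1C, reset; bytes_emitted=6
After char 8 ('p'=41): chars_in_quartet=1 acc=0x29 bytes_emitted=6
After char 9 ('i'=34): chars_in_quartet=2 acc=0xA62 bytes_emitted=6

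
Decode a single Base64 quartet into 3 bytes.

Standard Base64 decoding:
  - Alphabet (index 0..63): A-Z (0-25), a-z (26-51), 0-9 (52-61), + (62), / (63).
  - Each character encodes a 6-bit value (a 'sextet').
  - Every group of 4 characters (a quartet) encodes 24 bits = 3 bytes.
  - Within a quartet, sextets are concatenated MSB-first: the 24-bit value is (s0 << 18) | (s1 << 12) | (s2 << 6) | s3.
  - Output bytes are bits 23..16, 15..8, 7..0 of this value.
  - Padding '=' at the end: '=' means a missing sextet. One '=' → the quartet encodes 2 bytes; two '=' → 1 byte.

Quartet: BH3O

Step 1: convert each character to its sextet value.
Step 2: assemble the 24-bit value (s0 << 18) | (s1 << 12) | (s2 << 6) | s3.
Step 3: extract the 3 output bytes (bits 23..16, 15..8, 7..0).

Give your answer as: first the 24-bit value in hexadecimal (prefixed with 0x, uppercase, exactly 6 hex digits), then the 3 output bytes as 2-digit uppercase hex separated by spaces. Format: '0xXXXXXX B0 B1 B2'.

Sextets: B=1, H=7, 3=55, O=14
24-bit: (1<<18) | (7<<12) | (55<<6) | 14
      = 0x040000 | 0x007000 | 0x000DC0 | 0x00000E
      = 0x047DCE
Bytes: (v>>16)&0xFF=04, (v>>8)&0xFF=7D, v&0xFF=CE

Answer: 0x047DCE 04 7D CE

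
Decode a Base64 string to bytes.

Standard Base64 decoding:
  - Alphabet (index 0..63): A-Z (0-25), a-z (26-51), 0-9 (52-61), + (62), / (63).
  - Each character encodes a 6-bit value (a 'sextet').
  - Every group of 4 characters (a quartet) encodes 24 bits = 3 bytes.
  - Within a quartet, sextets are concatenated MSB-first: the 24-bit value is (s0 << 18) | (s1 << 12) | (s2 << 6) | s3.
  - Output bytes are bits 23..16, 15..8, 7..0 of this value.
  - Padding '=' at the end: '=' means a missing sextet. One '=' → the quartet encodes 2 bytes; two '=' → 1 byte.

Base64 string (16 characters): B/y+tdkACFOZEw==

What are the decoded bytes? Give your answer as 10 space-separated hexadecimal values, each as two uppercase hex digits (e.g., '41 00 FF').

After char 0 ('B'=1): chars_in_quartet=1 acc=0x1 bytes_emitted=0
After char 1 ('/'=63): chars_in_quartet=2 acc=0x7F bytes_emitted=0
After char 2 ('y'=50): chars_in_quartet=3 acc=0x1FF2 bytes_emitted=0
After char 3 ('+'=62): chars_in_quartet=4 acc=0x7FCBE -> emit 07 FC BE, reset; bytes_emitted=3
After char 4 ('t'=45): chars_in_quartet=1 acc=0x2D bytes_emitted=3
After char 5 ('d'=29): chars_in_quartet=2 acc=0xB5D bytes_emitted=3
After char 6 ('k'=36): chars_in_quartet=3 acc=0x2D764 bytes_emitted=3
After char 7 ('A'=0): chars_in_quartet=4 acc=0xB5D900 -> emit B5 D9 00, reset; bytes_emitted=6
After char 8 ('C'=2): chars_in_quartet=1 acc=0x2 bytes_emitted=6
After char 9 ('F'=5): chars_in_quartet=2 acc=0x85 bytes_emitted=6
After char 10 ('O'=14): chars_in_quartet=3 acc=0x214E bytes_emitted=6
After char 11 ('Z'=25): chars_in_quartet=4 acc=0x85399 -> emit 08 53 99, reset; bytes_emitted=9
After char 12 ('E'=4): chars_in_quartet=1 acc=0x4 bytes_emitted=9
After char 13 ('w'=48): chars_in_quartet=2 acc=0x130 bytes_emitted=9
Padding '==': partial quartet acc=0x130 -> emit 13; bytes_emitted=10

Answer: 07 FC BE B5 D9 00 08 53 99 13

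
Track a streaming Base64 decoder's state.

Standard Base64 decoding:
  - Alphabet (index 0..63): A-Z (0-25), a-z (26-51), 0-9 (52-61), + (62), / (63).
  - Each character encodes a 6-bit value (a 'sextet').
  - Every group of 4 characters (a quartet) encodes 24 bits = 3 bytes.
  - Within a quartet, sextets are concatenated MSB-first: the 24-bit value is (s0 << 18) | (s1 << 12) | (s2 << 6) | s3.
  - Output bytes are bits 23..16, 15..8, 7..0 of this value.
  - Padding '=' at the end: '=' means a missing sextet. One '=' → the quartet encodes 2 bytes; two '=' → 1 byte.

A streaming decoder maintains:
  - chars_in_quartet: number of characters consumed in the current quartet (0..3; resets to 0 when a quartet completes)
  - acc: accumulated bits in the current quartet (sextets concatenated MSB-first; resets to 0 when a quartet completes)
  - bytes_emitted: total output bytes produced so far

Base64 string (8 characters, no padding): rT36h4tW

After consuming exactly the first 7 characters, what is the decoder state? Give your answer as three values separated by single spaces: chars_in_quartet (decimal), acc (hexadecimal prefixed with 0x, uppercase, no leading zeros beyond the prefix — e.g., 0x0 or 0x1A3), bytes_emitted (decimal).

After char 0 ('r'=43): chars_in_quartet=1 acc=0x2B bytes_emitted=0
After char 1 ('T'=19): chars_in_quartet=2 acc=0xAD3 bytes_emitted=0
After char 2 ('3'=55): chars_in_quartet=3 acc=0x2B4F7 bytes_emitted=0
After char 3 ('6'=58): chars_in_quartet=4 acc=0xAD3DFA -> emit AD 3D FA, reset; bytes_emitted=3
After char 4 ('h'=33): chars_in_quartet=1 acc=0x21 bytes_emitted=3
After char 5 ('4'=56): chars_in_quartet=2 acc=0x878 bytes_emitted=3
After char 6 ('t'=45): chars_in_quartet=3 acc=0x21E2D bytes_emitted=3

Answer: 3 0x21E2D 3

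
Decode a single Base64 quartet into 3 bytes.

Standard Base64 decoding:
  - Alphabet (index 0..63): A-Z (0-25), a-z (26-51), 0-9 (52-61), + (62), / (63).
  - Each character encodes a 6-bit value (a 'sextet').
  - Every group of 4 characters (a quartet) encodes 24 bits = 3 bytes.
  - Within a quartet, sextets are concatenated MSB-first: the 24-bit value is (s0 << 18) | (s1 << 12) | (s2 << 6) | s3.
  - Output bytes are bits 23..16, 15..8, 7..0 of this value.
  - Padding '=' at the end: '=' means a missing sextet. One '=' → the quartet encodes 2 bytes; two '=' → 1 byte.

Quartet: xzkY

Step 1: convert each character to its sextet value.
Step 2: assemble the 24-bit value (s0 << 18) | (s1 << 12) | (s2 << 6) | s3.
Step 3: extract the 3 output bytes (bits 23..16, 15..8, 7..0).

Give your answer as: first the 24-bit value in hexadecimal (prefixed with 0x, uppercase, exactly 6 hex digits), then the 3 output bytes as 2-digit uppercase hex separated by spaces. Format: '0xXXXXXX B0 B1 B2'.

Sextets: x=49, z=51, k=36, Y=24
24-bit: (49<<18) | (51<<12) | (36<<6) | 24
      = 0xC40000 | 0x033000 | 0x000900 | 0x000018
      = 0xC73918
Bytes: (v>>16)&0xFF=C7, (v>>8)&0xFF=39, v&0xFF=18

Answer: 0xC73918 C7 39 18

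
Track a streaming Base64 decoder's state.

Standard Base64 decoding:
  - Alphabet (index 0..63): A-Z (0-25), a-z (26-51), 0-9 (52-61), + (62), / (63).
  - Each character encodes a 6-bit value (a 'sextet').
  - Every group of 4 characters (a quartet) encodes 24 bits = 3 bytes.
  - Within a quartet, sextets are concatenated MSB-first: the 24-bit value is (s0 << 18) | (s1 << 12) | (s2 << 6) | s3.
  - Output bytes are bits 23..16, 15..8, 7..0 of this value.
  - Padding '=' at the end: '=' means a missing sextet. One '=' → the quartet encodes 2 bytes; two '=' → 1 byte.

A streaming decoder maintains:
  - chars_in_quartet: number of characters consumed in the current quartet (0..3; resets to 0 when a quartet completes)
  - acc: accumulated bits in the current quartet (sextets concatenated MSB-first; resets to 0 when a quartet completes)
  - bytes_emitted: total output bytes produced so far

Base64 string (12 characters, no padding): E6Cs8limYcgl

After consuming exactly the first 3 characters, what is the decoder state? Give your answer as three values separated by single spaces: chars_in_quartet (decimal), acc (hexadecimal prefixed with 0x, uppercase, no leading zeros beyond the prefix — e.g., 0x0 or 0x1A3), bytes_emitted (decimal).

Answer: 3 0x4E82 0

Derivation:
After char 0 ('E'=4): chars_in_quartet=1 acc=0x4 bytes_emitted=0
After char 1 ('6'=58): chars_in_quartet=2 acc=0x13A bytes_emitted=0
After char 2 ('C'=2): chars_in_quartet=3 acc=0x4E82 bytes_emitted=0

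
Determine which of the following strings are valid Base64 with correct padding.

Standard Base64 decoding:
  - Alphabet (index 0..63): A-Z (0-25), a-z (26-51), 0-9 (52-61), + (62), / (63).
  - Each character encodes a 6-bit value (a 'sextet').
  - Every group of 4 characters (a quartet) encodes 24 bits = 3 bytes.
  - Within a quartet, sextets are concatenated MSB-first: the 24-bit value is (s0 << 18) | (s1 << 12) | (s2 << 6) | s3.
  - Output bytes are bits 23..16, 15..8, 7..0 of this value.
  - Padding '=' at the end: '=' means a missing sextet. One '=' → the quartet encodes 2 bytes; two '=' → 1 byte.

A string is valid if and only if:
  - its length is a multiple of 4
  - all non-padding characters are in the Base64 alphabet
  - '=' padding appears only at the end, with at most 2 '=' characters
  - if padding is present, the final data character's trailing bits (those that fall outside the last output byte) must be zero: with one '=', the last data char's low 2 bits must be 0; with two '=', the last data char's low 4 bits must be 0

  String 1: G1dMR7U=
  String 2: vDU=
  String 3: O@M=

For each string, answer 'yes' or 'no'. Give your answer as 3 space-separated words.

String 1: 'G1dMR7U=' → valid
String 2: 'vDU=' → valid
String 3: 'O@M=' → invalid (bad char(s): ['@'])

Answer: yes yes no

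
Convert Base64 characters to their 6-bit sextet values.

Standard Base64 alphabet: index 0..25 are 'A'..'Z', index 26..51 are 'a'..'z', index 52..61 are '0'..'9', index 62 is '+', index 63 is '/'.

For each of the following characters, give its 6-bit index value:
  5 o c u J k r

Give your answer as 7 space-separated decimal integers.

Answer: 57 40 28 46 9 36 43

Derivation:
'5': 0..9 range, 52 + ord('5') − ord('0') = 57
'o': a..z range, 26 + ord('o') − ord('a') = 40
'c': a..z range, 26 + ord('c') − ord('a') = 28
'u': a..z range, 26 + ord('u') − ord('a') = 46
'J': A..Z range, ord('J') − ord('A') = 9
'k': a..z range, 26 + ord('k') − ord('a') = 36
'r': a..z range, 26 + ord('r') − ord('a') = 43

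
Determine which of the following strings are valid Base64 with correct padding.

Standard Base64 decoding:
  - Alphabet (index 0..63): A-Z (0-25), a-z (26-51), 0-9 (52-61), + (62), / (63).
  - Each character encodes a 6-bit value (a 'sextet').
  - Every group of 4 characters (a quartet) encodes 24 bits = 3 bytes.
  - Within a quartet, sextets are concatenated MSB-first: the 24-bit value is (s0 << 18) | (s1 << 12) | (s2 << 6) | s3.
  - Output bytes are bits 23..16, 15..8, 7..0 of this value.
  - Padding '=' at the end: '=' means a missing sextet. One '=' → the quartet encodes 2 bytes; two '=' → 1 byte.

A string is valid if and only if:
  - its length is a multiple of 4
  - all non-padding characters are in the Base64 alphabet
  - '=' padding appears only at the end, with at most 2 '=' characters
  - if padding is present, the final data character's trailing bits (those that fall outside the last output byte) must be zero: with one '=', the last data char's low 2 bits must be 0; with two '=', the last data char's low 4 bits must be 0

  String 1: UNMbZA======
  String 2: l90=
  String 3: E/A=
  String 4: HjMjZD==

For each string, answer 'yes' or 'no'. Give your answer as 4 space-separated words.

Answer: no yes yes no

Derivation:
String 1: 'UNMbZA======' → invalid (6 pad chars (max 2))
String 2: 'l90=' → valid
String 3: 'E/A=' → valid
String 4: 'HjMjZD==' → invalid (bad trailing bits)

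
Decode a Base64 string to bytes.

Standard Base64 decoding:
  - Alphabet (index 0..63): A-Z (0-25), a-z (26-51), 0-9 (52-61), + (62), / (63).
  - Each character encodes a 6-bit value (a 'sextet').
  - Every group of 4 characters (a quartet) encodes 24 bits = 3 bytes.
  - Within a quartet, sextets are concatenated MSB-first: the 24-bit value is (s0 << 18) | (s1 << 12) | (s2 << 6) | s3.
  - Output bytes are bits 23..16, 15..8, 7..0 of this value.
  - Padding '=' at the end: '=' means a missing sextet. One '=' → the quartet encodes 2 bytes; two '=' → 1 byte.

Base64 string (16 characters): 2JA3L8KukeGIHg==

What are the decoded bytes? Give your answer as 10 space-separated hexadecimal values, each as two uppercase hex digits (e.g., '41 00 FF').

After char 0 ('2'=54): chars_in_quartet=1 acc=0x36 bytes_emitted=0
After char 1 ('J'=9): chars_in_quartet=2 acc=0xD89 bytes_emitted=0
After char 2 ('A'=0): chars_in_quartet=3 acc=0x36240 bytes_emitted=0
After char 3 ('3'=55): chars_in_quartet=4 acc=0xD89037 -> emit D8 90 37, reset; bytes_emitted=3
After char 4 ('L'=11): chars_in_quartet=1 acc=0xB bytes_emitted=3
After char 5 ('8'=60): chars_in_quartet=2 acc=0x2FC bytes_emitted=3
After char 6 ('K'=10): chars_in_quartet=3 acc=0xBF0A bytes_emitted=3
After char 7 ('u'=46): chars_in_quartet=4 acc=0x2FC2AE -> emit 2F C2 AE, reset; bytes_emitted=6
After char 8 ('k'=36): chars_in_quartet=1 acc=0x24 bytes_emitted=6
After char 9 ('e'=30): chars_in_quartet=2 acc=0x91E bytes_emitted=6
After char 10 ('G'=6): chars_in_quartet=3 acc=0x24786 bytes_emitted=6
After char 11 ('I'=8): chars_in_quartet=4 acc=0x91E188 -> emit 91 E1 88, reset; bytes_emitted=9
After char 12 ('H'=7): chars_in_quartet=1 acc=0x7 bytes_emitted=9
After char 13 ('g'=32): chars_in_quartet=2 acc=0x1E0 bytes_emitted=9
Padding '==': partial quartet acc=0x1E0 -> emit 1E; bytes_emitted=10

Answer: D8 90 37 2F C2 AE 91 E1 88 1E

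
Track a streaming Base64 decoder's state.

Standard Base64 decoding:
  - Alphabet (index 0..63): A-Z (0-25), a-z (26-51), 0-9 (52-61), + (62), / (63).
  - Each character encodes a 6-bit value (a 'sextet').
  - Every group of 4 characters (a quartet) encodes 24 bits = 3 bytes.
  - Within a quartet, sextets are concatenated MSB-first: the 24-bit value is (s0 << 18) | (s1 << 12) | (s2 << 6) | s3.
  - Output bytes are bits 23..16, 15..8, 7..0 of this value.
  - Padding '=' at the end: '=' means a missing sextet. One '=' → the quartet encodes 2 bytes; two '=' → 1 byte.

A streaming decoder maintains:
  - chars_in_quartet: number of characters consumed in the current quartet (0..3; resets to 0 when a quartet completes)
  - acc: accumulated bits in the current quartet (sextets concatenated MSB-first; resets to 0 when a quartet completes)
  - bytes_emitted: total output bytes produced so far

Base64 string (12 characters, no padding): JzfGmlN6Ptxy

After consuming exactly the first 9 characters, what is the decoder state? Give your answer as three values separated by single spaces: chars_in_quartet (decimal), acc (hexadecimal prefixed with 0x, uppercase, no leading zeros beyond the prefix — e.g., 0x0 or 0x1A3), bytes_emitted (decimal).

After char 0 ('J'=9): chars_in_quartet=1 acc=0x9 bytes_emitted=0
After char 1 ('z'=51): chars_in_quartet=2 acc=0x273 bytes_emitted=0
After char 2 ('f'=31): chars_in_quartet=3 acc=0x9CDF bytes_emitted=0
After char 3 ('G'=6): chars_in_quartet=4 acc=0x2737C6 -> emit 27 37 C6, reset; bytes_emitted=3
After char 4 ('m'=38): chars_in_quartet=1 acc=0x26 bytes_emitted=3
After char 5 ('l'=37): chars_in_quartet=2 acc=0x9A5 bytes_emitted=3
After char 6 ('N'=13): chars_in_quartet=3 acc=0x2694D bytes_emitted=3
After char 7 ('6'=58): chars_in_quartet=4 acc=0x9A537A -> emit 9A 53 7A, reset; bytes_emitted=6
After char 8 ('P'=15): chars_in_quartet=1 acc=0xF bytes_emitted=6

Answer: 1 0xF 6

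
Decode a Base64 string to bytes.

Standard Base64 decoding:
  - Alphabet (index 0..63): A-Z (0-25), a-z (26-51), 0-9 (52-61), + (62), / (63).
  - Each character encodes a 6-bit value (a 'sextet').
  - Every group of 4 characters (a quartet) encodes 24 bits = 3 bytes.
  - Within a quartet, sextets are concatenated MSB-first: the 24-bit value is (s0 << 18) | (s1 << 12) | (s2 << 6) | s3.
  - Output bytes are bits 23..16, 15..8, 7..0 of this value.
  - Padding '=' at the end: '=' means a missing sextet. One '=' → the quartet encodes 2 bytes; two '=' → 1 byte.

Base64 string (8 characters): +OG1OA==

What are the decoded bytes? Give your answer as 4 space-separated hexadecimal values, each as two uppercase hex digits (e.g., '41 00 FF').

Answer: F8 E1 B5 38

Derivation:
After char 0 ('+'=62): chars_in_quartet=1 acc=0x3E bytes_emitted=0
After char 1 ('O'=14): chars_in_quartet=2 acc=0xF8E bytes_emitted=0
After char 2 ('G'=6): chars_in_quartet=3 acc=0x3E386 bytes_emitted=0
After char 3 ('1'=53): chars_in_quartet=4 acc=0xF8E1B5 -> emit F8 E1 B5, reset; bytes_emitted=3
After char 4 ('O'=14): chars_in_quartet=1 acc=0xE bytes_emitted=3
After char 5 ('A'=0): chars_in_quartet=2 acc=0x380 bytes_emitted=3
Padding '==': partial quartet acc=0x380 -> emit 38; bytes_emitted=4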